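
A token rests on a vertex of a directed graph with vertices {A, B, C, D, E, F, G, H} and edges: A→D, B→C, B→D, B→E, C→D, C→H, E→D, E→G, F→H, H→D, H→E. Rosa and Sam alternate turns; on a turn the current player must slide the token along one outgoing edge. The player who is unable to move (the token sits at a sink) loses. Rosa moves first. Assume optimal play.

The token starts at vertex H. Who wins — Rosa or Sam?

Rosa wins.

Positions with no move are L. A position that does have a move is losing for the player to move precisely when every available move leads to a winning position for the opponent. Fill in the labels:
Every edge goes from a vertex to one that appears earlier in the order D, G, E, A, H, C, F, B, so processing vertices in that order labels each vertex after all of its successors.
D: no outgoing edge → L
G: no outgoing edge → L
E: W (go to G, an L position)
A: W (go to D, an L position)
H: W (go to D, an L position)
C: W (go to D, an L position)
F: L (sole option H(W) is W)
B: W (go to D, an L position)
The starting position H is W: Rosa should move to D, handing over an L position.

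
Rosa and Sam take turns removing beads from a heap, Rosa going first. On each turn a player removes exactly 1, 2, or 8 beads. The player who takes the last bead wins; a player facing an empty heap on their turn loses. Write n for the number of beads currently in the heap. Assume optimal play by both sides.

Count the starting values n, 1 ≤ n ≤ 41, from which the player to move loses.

13

Work bottom-up. With no move the player to move loses. Otherwise the position is W if at least one move leads to an L position for the opponent, and L if every move leads to a W.
n=0: no move → L
n=1: W (go to 0, an L position)
n=2: W (go to 0, an L position)
n=3: L (options 2(W), 1(W) are all W)
n=4: W (go to 3, an L position)
n=5: W (go to 3, an L position)
n=6: L (options 5(W), 4(W) are all W)
n=7: W (go to 6, an L position)
n=8: W (go to 6, an L position)
n=9: L (options 8(W), 7(W), 1(W) are all W)
n=10: W (go to 9, an L position)
n=11: W (go to 9, an L position)
n=12: L (options 11(W), 10(W), 4(W) are all W)
n=13: W (go to 12, an L position)
n=14: W (go to 12, an L position)
n=15: L (options 14(W), 13(W), 7(W) are all W)
n=16: W (go to 15, an L position)
n=17: W (go to 15, an L position)
n=18: L (options 17(W), 16(W), 10(W) are all W)
n=19: W (go to 18, an L position)
n=20: W (go to 18, an L position)
n=21: L (options 20(W), 19(W), 13(W) are all W)
n=22: W (go to 21, an L position)
n=23: W (go to 21, an L position)
n=24: L (options 23(W), 22(W), 16(W) are all W)
n=25: W (go to 24, an L position)
n=26: W (go to 24, an L position)
n=27: L (options 26(W), 25(W), 19(W) are all W)
n=28: W (go to 27, an L position)
n=29: W (go to 27, an L position)
n=30: L (options 29(W), 28(W), 22(W) are all W)
n=31: W (go to 30, an L position)
n=32: W (go to 30, an L position)
n=33: L (options 32(W), 31(W), 25(W) are all W)
n=34: W (go to 33, an L position)
n=35: W (go to 33, an L position)
n=36: L (options 35(W), 34(W), 28(W) are all W)
n=37: W (go to 36, an L position)
n=38: W (go to 36, an L position)
n=39: L (options 38(W), 37(W), 31(W) are all W)
n=40: W (go to 39, an L position)
n=41: W (go to 39, an L position)
L entries with 1 ≤ n ≤ 41 (n=0 is outside the asked range and is not counted): n = 3, 6, 9, 12, 15, 18, 21, 24, 27, 30, 33, 36, 39; that makes 13.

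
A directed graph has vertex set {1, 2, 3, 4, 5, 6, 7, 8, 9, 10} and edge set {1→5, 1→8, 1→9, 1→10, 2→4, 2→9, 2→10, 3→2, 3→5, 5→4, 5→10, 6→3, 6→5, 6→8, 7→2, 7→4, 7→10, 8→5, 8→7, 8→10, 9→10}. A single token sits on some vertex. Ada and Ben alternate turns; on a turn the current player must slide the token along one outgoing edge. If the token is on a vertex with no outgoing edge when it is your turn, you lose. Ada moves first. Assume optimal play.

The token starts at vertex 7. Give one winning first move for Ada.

Work bottom-up. With no move the player to move loses. Otherwise the position is W if at least one move leads to an L position for the opponent, and L if every move leads to a W.
Every edge goes from a vertex to one that appears earlier in the order 10, 4, 9, 2, 7, 5, 3, 8, 1, 6, so processing vertices in that order labels each vertex after all of its successors.
10: no outgoing edge → L
4: no outgoing edge → L
9: reaches L-position 10 → W
2: reaches L-position 4 → W
7: reaches L-position 4 → W
5: reaches L-position 4 → W
3: only reaches 5(W), 2(W), all W → L
8: reaches L-position 10 → W
1: reaches L-position 10 → W
6: reaches L-position 3 → W
From 7, the L positions reachable in one move are: 4, 10. Any move reaching one of these is winning.

Move to 4.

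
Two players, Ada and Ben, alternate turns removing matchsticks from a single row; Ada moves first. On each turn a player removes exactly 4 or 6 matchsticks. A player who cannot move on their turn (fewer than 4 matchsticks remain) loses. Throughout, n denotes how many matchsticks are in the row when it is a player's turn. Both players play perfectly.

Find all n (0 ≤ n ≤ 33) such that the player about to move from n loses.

Label each position W (a win for the player to move) or L (a loss). A position with no legal move is L; any other position is W exactly when some move reaches an L, and L when every move reaches a W.
n=0: no move → L
n=1: no move → L
n=2: no move → L
n=3: no move → L
n=4: →0(L), so W
n=5: →1(L), so W
n=6: →2(L), so W
n=7: →3(L), so W
n=8: →2(L), so W
n=9: →3(L), so W
n=10: →6(W), 4(W) — all W, so L
n=11: →7(W), 5(W) — all W, so L
n=12: →8(W), 6(W) — all W, so L
n=13: →9(W), 7(W) — all W, so L
n=14: →10(L), so W
n=15: →11(L), so W
n=16: →12(L), so W
n=17: →13(L), so W
n=18: →12(L), so W
n=19: →13(L), so W
n=20: →16(W), 14(W) — all W, so L
n=21: →17(W), 15(W) — all W, so L
n=22: →18(W), 16(W) — all W, so L
n=23: →19(W), 17(W) — all W, so L
n=24: →20(L), so W
n=25: →21(L), so W
n=26: →22(L), so W
n=27: →23(L), so W
n=28: →22(L), so W
n=29: →23(L), so W
n=30: →26(W), 24(W) — all W, so L
n=31: →27(W), 25(W) — all W, so L
n=32: →28(W), 26(W) — all W, so L
n=33: →29(W), 27(W) — all W, so L
Reading off the rows marked L gives the requested list; there are 16 such values of n.

0, 1, 2, 3, 10, 11, 12, 13, 20, 21, 22, 23, 30, 31, 32, 33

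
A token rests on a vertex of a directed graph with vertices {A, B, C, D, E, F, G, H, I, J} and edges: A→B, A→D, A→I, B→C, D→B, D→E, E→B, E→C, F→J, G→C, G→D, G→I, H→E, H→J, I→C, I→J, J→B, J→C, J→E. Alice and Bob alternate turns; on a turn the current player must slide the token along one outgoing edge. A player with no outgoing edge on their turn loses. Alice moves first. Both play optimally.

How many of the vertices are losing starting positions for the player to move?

Use the standard recursion: the mover loses at a terminal position; elsewhere, the mover wins exactly when some move hands the opponent an L position.
Every edge goes from a vertex to one that appears earlier in the order C, B, E, J, I, D, H, A, G, F, so processing vertices in that order labels each vertex after all of its successors.
C: no outgoing edge → L
B: reaches L-position C → W
E: reaches L-position C → W
J: reaches L-position C → W
I: reaches L-position C → W
D: only reaches E(W), B(W), all W → L
H: only reaches J(W), E(W), all W → L
A: reaches L-position D → W
G: reaches L-position D → W
F: only reaches J(W), which is W → L
The L vertices are C, D, F, H; that is 4 in all.

4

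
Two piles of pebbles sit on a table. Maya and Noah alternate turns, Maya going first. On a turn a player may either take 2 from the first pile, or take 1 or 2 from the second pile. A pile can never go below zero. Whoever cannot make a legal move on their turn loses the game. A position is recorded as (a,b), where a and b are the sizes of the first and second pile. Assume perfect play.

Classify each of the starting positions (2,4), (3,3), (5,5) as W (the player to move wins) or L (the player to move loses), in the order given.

(2,4): L, (3,3): W, (5,5): W

Compute win/loss labels from the base case upward. A position with no move is L. Any other position is W if it can reach an L in one move, else L.
No move ever increases a pile, so every position that can arise here has a ≤ 5 and b ≤ 5; it is enough to label the cells with 0 ≤ a ≤ 5 and 0 ≤ b ≤ 5.
Every move lowers a or b (never raises either), so fill the grid row by row in increasing a, and left to right within a row: each cell's successors are then already labelled.
      b=0  b=1  b=2  b=3  b=4  b=5
a=0:    L    W    W    L    W    W
a=1:    L    W    W    L    W    W
a=2:    W    L    W    W    L    W
a=3:    W    L    W    W    L    W
a=4:    L    W    W    L    W    W
a=5:    L    W    W    L    W    W
Cells with no legal move (terminal, hence L): (0,0), (1,0).
The remaining L cells, each justified by listing all of its moves:
(0,3): only reaches (0,2)(W), (0,1)(W), all W → L
(1,3): only reaches (1,2)(W), (1,1)(W), all W → L
(2,1): only reaches (0,1)(W), (2,0)(W), all W → L
(2,4): only reaches (0,4)(W), (2,3)(W), (2,2)(W), all W → L
(3,1): only reaches (1,1)(W), (3,0)(W), all W → L
(3,4): only reaches (1,4)(W), (3,3)(W), (3,2)(W), all W → L
(4,0): only reaches (2,0)(W), which is W → L
(4,3): only reaches (2,3)(W), (4,2)(W), (4,1)(W), all W → L
(5,0): only reaches (3,0)(W), which is W → L
(5,3): only reaches (3,3)(W), (5,2)(W), (5,1)(W), all W → L
Every other cell has at least one move into one of the L cells above, so it is W.
(2,4): one of the L cells justified above, so L
(3,3): the move to (1,3) reaches an L cell, so W
(5,5): the move to (5,3) reaches an L cell, so W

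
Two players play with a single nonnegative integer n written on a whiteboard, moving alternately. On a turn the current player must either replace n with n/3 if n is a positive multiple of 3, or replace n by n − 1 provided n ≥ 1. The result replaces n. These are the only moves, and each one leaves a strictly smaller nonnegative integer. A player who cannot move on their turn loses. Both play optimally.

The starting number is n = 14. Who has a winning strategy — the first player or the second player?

Label each position W (a win for the player to move) or L (a loss). A position with no legal move is L; any other position is W exactly when some move reaches an L, and L when every move reaches a W.
n=0: no move → L
n=1: reaches L-position 0 → W
n=2: only reaches 1(W), which is W → L
n=3: reaches L-position 2 → W
n=4: only reaches 3(W), which is W → L
n=5: reaches L-position 4 → W
n=6: reaches L-position 2 → W
n=7: only reaches 6(W), which is W → L
n=8: reaches L-position 7 → W
n=9: only reaches 3(W), 8(W), all W → L
n=10: reaches L-position 9 → W
n=11: only reaches 10(W), which is W → L
n=12: reaches L-position 4 → W
n=13: only reaches 12(W), which is W → L
n=14: reaches L-position 13 → W
The starting position 14 is W: the player to move should move to 13, handing over an L position.

The first player wins.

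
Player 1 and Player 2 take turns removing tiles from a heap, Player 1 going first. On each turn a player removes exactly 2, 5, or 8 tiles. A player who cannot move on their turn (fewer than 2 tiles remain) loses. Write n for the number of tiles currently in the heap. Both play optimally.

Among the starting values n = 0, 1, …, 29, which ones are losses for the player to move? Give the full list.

Use the standard recursion: the mover loses at a terminal position; elsewhere, the mover wins exactly when some move hands the opponent an L position.
n=0: no move → L
n=1: no move → L
n=2: can move to 0, which is L ⇒ W
n=3: can move to 1, which is L ⇒ W
n=4: the only move is to 2(W), a W ⇒ L
n=5: can move to 0, which is L ⇒ W
n=6: can move to 4, which is L ⇒ W
n=7: moves to 5(W), 2(W); every one is W ⇒ L
n=8: can move to 0, which is L ⇒ W
n=9: can move to 7, which is L ⇒ W
n=10: moves to 8(W), 5(W), 2(W); every one is W ⇒ L
n=11: moves to 9(W), 6(W), 3(W); every one is W ⇒ L
n=12: can move to 10, which is L ⇒ W
n=13: can move to 11, which is L ⇒ W
n=14: moves to 12(W), 9(W), 6(W); every one is W ⇒ L
n=15: can move to 10, which is L ⇒ W
n=16: can move to 14, which is L ⇒ W
n=17: moves to 15(W), 12(W), 9(W); every one is W ⇒ L
n=18: can move to 10, which is L ⇒ W
n=19: can move to 17, which is L ⇒ W
n=20: moves to 18(W), 15(W), 12(W); every one is W ⇒ L
n=21: moves to 19(W), 16(W), 13(W); every one is W ⇒ L
n=22: can move to 20, which is L ⇒ W
n=23: can move to 21, which is L ⇒ W
n=24: moves to 22(W), 19(W), 16(W); every one is W ⇒ L
n=25: can move to 20, which is L ⇒ W
n=26: can move to 24, which is L ⇒ W
n=27: moves to 25(W), 22(W), 19(W); every one is W ⇒ L
n=28: can move to 20, which is L ⇒ W
n=29: can move to 27, which is L ⇒ W
The losing starting values of n are exactly the entries labelled L in this table (12 of them).

0, 1, 4, 7, 10, 11, 14, 17, 20, 21, 24, 27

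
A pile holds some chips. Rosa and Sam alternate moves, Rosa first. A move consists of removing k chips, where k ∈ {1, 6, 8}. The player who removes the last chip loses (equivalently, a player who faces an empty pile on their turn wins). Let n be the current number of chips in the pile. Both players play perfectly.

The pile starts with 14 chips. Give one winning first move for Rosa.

Build the W/L table. Terminal = W. A non-terminal position is W if it has a move to some L; otherwise it is L.
n=0: no move; the opponent has just taken the last chip and therefore loses → W
n=1: only reaches 0(W), which is W → L
n=2: reaches L-position 1 → W
n=3: only reaches 2(W), which is W → L
n=4: reaches L-position 3 → W
n=5: only reaches 4(W), which is W → L
n=6: reaches L-position 5 → W
n=7: reaches L-position 1 → W
n=8: only reaches 7(W), 2(W), 0(W), all W → L
n=9: reaches L-position 8 → W
n=10: only reaches 9(W), 4(W), 2(W), all W → L
n=11: reaches L-position 10 → W
n=12: only reaches 11(W), 6(W), 4(W), all W → L
n=13: reaches L-position 12 → W
n=14: reaches L-position 8 → W
From 14, the L positions reachable in one move are: 8.

Remove 6, leaving 8.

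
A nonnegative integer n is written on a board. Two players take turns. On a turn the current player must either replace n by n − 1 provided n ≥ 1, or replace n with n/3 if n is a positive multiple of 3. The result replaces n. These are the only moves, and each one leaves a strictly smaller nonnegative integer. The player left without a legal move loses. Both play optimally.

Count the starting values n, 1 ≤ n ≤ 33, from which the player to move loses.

15

Classify positions by backward induction: terminal positions (no move available) are L. From any other position, the mover wins iff some move reaches an L.
n=0: no move → L
n=1: →0(L), so W
n=2: →1(W) only, which is W, so L
n=3: →2(L), so W
n=4: →3(W) only, which is W, so L
n=5: →4(L), so W
n=6: →2(L), so W
n=7: →6(W) only, which is W, so L
n=8: →7(L), so W
n=9: →3(W), 8(W) — all W, so L
n=10: →9(L), so W
n=11: →10(W) only, which is W, so L
n=12: →4(L), so W
n=13: →12(W) only, which is W, so L
n=14: →13(L), so W
n=15: →5(W), 14(W) — all W, so L
n=16: →15(L), so W
n=17: →16(W) only, which is W, so L
n=18: →17(L), so W
n=19: →18(W) only, which is W, so L
n=20: →19(L), so W
n=21: →7(L), so W
n=22: →21(W) only, which is W, so L
n=23: →22(L), so W
n=24: →8(W), 23(W) — all W, so L
n=25: →24(L), so W
n=26: →25(W) only, which is W, so L
n=27: →9(L), so W
n=28: →27(W) only, which is W, so L
n=29: →28(L), so W
n=30: →10(W), 29(W) — all W, so L
n=31: →30(L), so W
n=32: →31(W) only, which is W, so L
n=33: →11(L), so W
L entries with 1 ≤ n ≤ 33 (n=0 is outside the asked range and is not counted): n = 2, 4, 7, 9, 11, 13, 15, 17, 19, 22, 24, 26, 28, 30, 32; that makes 15.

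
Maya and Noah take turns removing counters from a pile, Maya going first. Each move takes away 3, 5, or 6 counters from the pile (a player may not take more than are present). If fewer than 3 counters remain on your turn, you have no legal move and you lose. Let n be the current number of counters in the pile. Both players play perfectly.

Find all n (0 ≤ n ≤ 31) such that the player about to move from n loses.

Label each position W (a win for the player to move) or L (a loss). A position with no legal move is L; any other position is W exactly when some move reaches an L, and L when every move reaches a W.
n=0: no move → L
n=1: no move → L
n=2: no move → L
n=3: W (go to 0, an L position)
n=4: W (go to 1, an L position)
n=5: W (go to 2, an L position)
n=6: W (go to 1, an L position)
n=7: W (go to 2, an L position)
n=8: W (go to 2, an L position)
n=9: L (options 6(W), 4(W), 3(W) are all W)
n=10: L (options 7(W), 5(W), 4(W) are all W)
n=11: L (options 8(W), 6(W), 5(W) are all W)
n=12: W (go to 9, an L position)
n=13: W (go to 10, an L position)
n=14: W (go to 11, an L position)
n=15: W (go to 10, an L position)
n=16: W (go to 11, an L position)
n=17: W (go to 11, an L position)
n=18: L (options 15(W), 13(W), 12(W) are all W)
n=19: L (options 16(W), 14(W), 13(W) are all W)
n=20: L (options 17(W), 15(W), 14(W) are all W)
n=21: W (go to 18, an L position)
n=22: W (go to 19, an L position)
n=23: W (go to 20, an L position)
n=24: W (go to 19, an L position)
n=25: W (go to 20, an L position)
n=26: W (go to 20, an L position)
n=27: L (options 24(W), 22(W), 21(W) are all W)
n=28: L (options 25(W), 23(W), 22(W) are all W)
n=29: L (options 26(W), 24(W), 23(W) are all W)
n=30: W (go to 27, an L position)
n=31: W (go to 28, an L position)
Reading off the rows marked L gives the requested list; there are 12 such values of n.

0, 1, 2, 9, 10, 11, 18, 19, 20, 27, 28, 29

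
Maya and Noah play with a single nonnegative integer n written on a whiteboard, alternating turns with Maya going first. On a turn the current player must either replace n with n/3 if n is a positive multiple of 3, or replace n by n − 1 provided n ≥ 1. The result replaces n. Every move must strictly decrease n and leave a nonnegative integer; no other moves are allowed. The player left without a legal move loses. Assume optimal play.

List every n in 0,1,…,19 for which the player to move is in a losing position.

0, 2, 4, 7, 9, 11, 13, 15, 17, 19

Use the standard recursion: the mover loses at a terminal position; elsewhere, the mover wins exactly when some move hands the opponent an L position.
n=0: no move → L
n=1: reaches L-position 0 → W
n=2: only reaches 1(W), which is W → L
n=3: reaches L-position 2 → W
n=4: only reaches 3(W), which is W → L
n=5: reaches L-position 4 → W
n=6: reaches L-position 2 → W
n=7: only reaches 6(W), which is W → L
n=8: reaches L-position 7 → W
n=9: only reaches 3(W), 8(W), all W → L
n=10: reaches L-position 9 → W
n=11: only reaches 10(W), which is W → L
n=12: reaches L-position 4 → W
n=13: only reaches 12(W), which is W → L
n=14: reaches L-position 13 → W
n=15: only reaches 5(W), 14(W), all W → L
n=16: reaches L-position 15 → W
n=17: only reaches 16(W), which is W → L
n=18: reaches L-position 17 → W
n=19: only reaches 18(W), which is W → L
The losing starting values of n are exactly the entries labelled L in this table (10 of them).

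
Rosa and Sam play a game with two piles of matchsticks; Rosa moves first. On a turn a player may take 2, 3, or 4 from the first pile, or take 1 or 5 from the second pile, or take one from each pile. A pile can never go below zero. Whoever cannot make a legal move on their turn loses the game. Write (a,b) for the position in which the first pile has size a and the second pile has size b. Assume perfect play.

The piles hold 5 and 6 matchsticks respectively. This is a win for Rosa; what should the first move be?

Build the W/L table. Terminal = L. A non-terminal position is W if it has a move to some L; otherwise it is L.
No move ever increases a pile, so every position that can arise here has a ≤ 5 and b ≤ 6; it is enough to label the cells with 0 ≤ a ≤ 5 and 0 ≤ b ≤ 6.
Every move lowers a or b (never raises either), so fill the grid row by row in increasing a, and left to right within a row: each cell's successors are then already labelled.
      b=0  b=1  b=2  b=3  b=4  b=5  b=6
a=0:    L    W    L    W    L    W    L
a=1:    L    W    L    W    L    W    L
a=2:    W    W    W    W    W    W    W
a=3:    W    L    W    L    W    L    W
a=4:    W    L    W    L    W    L    W
a=5:    W    W    W    W    W    W    W
Cells with no legal move (terminal, hence L): (0,0), (1,0).
The remaining L cells, each justified by listing all of its moves:
(0,2): →(0,1)(W) only, which is W, so L
(0,4): →(0,3)(W) only, which is W, so L
(0,6): →(0,5)(W), (0,1)(W) — all W, so L
(1,2): →(1,1)(W), (0,1)(W) — all W, so L
(1,4): →(1,3)(W), (0,3)(W) — all W, so L
(1,6): →(1,5)(W), (1,1)(W), (0,5)(W) — all W, so L
(3,1): →(1,1)(W), (0,1)(W), (3,0)(W), (2,0)(W) — all W, so L
(3,3): →(1,3)(W), (0,3)(W), (3,2)(W), (2,2)(W) — all W, so L
(3,5): →(1,5)(W), (0,5)(W), (3,4)(W), (3,0)(W), (2,4)(W) — all W, so L
(4,1): →(2,1)(W), (1,1)(W), (0,1)(W), (4,0)(W), (3,0)(W) — all W, so L
(4,3): →(2,3)(W), (1,3)(W), (0,3)(W), (4,2)(W), (3,2)(W) — all W, so L
(4,5): →(2,5)(W), (1,5)(W), (0,5)(W), (4,4)(W), (4,0)(W), (3,4)(W) — all W, so L
Every other cell has at least one move into one of the L cells above, so it is W.
From (5,6), the L positions reachable in one move are: (1,6), (4,5). Any move reaching one of these is winning.

Move to (1,6).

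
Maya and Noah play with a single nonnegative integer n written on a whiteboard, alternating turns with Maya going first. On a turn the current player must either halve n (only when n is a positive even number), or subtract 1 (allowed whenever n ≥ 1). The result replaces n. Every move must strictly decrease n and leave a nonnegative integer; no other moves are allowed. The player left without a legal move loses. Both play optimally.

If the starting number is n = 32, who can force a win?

Classify positions by backward induction: terminal positions (no move available) are L. From any other position, the mover wins iff some move reaches an L.
n=0: no move → L
n=1: can move to 0, which is L ⇒ W
n=2: the only move is to 1(W), a W ⇒ L
n=3: can move to 2, which is L ⇒ W
n=4: can move to 2, which is L ⇒ W
n=5: the only move is to 4(W), a W ⇒ L
n=6: can move to 5, which is L ⇒ W
n=7: the only move is to 6(W), a W ⇒ L
n=8: can move to 7, which is L ⇒ W
n=9: the only move is to 8(W), a W ⇒ L
n=10: can move to 5, which is L ⇒ W
n=11: the only move is to 10(W), a W ⇒ L
n=12: can move to 11, which is L ⇒ W
n=13: the only move is to 12(W), a W ⇒ L
n=14: can move to 7, which is L ⇒ W
n=15: the only move is to 14(W), a W ⇒ L
n=16: can move to 15, which is L ⇒ W
n=17: the only move is to 16(W), a W ⇒ L
n=18: can move to 9, which is L ⇒ W
n=19: the only move is to 18(W), a W ⇒ L
n=20: can move to 19, which is L ⇒ W
n=21: the only move is to 20(W), a W ⇒ L
n=22: can move to 11, which is L ⇒ W
n=23: the only move is to 22(W), a W ⇒ L
n=24: can move to 23, which is L ⇒ W
n=25: the only move is to 24(W), a W ⇒ L
n=26: can move to 13, which is L ⇒ W
n=27: the only move is to 26(W), a W ⇒ L
n=28: can move to 27, which is L ⇒ W
n=29: the only move is to 28(W), a W ⇒ L
n=30: can move to 15, which is L ⇒ W
n=31: the only move is to 30(W), a W ⇒ L
n=32: can move to 31, which is L ⇒ W
From 32 Maya can move to 31, reaching an L position.

Maya wins.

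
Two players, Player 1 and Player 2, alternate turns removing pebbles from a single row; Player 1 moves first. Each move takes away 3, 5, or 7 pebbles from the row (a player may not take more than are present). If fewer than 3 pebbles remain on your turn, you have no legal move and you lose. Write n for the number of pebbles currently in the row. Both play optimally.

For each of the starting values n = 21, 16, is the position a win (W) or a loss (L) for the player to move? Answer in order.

Build the W/L table. Terminal = L. A non-terminal position is W if it has a move to some L; otherwise it is L.
n=0: no move → L
n=1: no move → L
n=2: no move → L
n=3: can move to 0, which is L ⇒ W
n=4: can move to 1, which is L ⇒ W
n=5: can move to 2, which is L ⇒ W
n=6: can move to 1, which is L ⇒ W
n=7: can move to 2, which is L ⇒ W
n=8: can move to 1, which is L ⇒ W
n=9: can move to 2, which is L ⇒ W
n=10: moves to 7(W), 5(W), 3(W); every one is W ⇒ L
n=11: moves to 8(W), 6(W), 4(W); every one is W ⇒ L
n=12: moves to 9(W), 7(W), 5(W); every one is W ⇒ L
n=13: can move to 10, which is L ⇒ W
n=14: can move to 11, which is L ⇒ W
n=15: can move to 12, which is L ⇒ W
n=16: can move to 11, which is L ⇒ W
n=17: can move to 12, which is L ⇒ W
n=18: can move to 11, which is L ⇒ W
n=19: can move to 12, which is L ⇒ W
n=20: moves to 17(W), 15(W), 13(W); every one is W ⇒ L
n=21: moves to 18(W), 16(W), 14(W); every one is W ⇒ L

21: L, 16: W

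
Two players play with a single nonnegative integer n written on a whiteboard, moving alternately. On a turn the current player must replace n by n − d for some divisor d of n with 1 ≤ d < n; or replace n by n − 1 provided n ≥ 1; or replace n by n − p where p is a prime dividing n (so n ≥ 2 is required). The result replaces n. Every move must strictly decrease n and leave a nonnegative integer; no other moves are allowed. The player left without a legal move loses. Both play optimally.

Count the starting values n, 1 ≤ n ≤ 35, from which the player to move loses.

7

Use the standard recursion: the mover loses at a terminal position; elsewhere, the mover wins exactly when some move hands the opponent an L position.
n=0: no move → L
n=1: →0(L), so W
n=2: →0(L), so W
n=3: →0(L), so W
n=4: →2(W), 3(W) — all W, so L
n=5: →0(L), so W
n=6: →4(L), so W
n=7: →0(L), so W
n=8: →4(L), so W
n=9: →6(W), 8(W) — all W, so L
n=10: →9(L), so W
n=11: →0(L), so W
n=12: →9(L), so W
n=13: →0(L), so W
n=14: →7(W), 12(W), 13(W) — all W, so L
n=15: →14(L), so W
n=16: →14(L), so W
n=17: →0(L), so W
n=18: →9(L), so W
n=19: →0(L), so W
n=20: →10(W), 15(W), 16(W), 18(W), 19(W) — all W, so L
n=21: →14(L), so W
n=22: →20(L), so W
n=23: →0(L), so W
n=24: →20(L), so W
n=25: →20(L), so W
n=26: →13(W), 24(W), 25(W) — all W, so L
n=27: →26(L), so W
n=28: →14(L), so W
n=29: →0(L), so W
n=30: →20(L), so W
n=31: →0(L), so W
n=32: →16(W), 24(W), 28(W), 30(W), 31(W) — all W, so L
n=33: →32(L), so W
n=34: →32(L), so W
n=35: →28(W), 30(W), 34(W) — all W, so L
L entries with 1 ≤ n ≤ 35 (n=0 is outside the asked range and is not counted): n = 4, 9, 14, 20, 26, 32, 35; that makes 7.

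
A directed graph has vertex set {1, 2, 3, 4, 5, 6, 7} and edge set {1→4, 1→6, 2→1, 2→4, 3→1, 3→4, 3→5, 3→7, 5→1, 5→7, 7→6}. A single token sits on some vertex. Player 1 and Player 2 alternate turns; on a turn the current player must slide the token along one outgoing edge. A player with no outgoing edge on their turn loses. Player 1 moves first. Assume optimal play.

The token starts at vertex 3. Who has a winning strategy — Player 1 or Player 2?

Work bottom-up. With no move the player to move loses. Otherwise the position is W if at least one move leads to an L position for the opponent, and L if every move leads to a W.
Every edge goes from a vertex to one that appears earlier in the order 4, 6, 1, 7, 2, 5, 3, so processing vertices in that order labels each vertex after all of its successors.
4: no outgoing edge → L
6: no outgoing edge → L
1: →6(L), so W
7: →6(L), so W
2: →4(L), so W
5: →7(W), 1(W) — all W, so L
3: →5(L), so W
From 3 Player 1 can move to 5, reaching an L position.

Player 1 wins.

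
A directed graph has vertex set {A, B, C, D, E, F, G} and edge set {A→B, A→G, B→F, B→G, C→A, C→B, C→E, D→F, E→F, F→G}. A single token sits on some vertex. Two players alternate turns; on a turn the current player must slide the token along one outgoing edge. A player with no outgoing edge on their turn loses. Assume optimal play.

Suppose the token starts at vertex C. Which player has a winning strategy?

Positions with no move are L. A position that does have a move is losing for the player to move precisely when every available move leads to a winning position for the opponent. Fill in the labels:
Every edge goes from a vertex to one that appears earlier in the order G, F, B, D, A, E, C, so processing vertices in that order labels each vertex after all of its successors.
G: no outgoing edge → L
F: reaches L-position G → W
B: reaches L-position G → W
D: only reaches F(W), which is W → L
A: reaches L-position G → W
E: only reaches F(W), which is W → L
C: reaches L-position E → W
The starting position C is W: the player to move should move to E, handing over an L position.

The first player wins.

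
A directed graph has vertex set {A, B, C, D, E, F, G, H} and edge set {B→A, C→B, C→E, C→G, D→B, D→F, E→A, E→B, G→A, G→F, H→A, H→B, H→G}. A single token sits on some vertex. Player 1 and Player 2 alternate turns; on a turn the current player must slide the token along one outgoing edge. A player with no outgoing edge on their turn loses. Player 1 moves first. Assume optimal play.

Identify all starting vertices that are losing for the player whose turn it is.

Compute win/loss labels from the base case upward. A position with no move is L. Any other position is W if it can reach an L in one move, else L.
Every edge goes from a vertex to one that appears earlier in the order A, F, B, G, H, E, D, C, so processing vertices in that order labels each vertex after all of its successors.
A: no outgoing edge → L
F: no outgoing edge → L
B: can move to A, which is L ⇒ W
G: can move to F, which is L ⇒ W
H: can move to A, which is L ⇒ W
E: can move to A, which is L ⇒ W
D: can move to F, which is L ⇒ W
C: moves to E(W), G(W), B(W); every one is W ⇒ L
The losing starting vertices are exactly the entries labelled L in this table (3 of them).

A, C, F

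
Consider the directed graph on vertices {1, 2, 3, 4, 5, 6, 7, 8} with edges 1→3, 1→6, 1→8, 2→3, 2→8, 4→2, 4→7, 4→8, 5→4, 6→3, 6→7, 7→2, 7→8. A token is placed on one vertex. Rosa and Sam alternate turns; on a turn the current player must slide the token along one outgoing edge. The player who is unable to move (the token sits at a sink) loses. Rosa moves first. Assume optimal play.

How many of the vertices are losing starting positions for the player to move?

3

Label each position W (a win for the player to move) or L (a loss). A position with no legal move is L; any other position is W exactly when some move reaches an L, and L when every move reaches a W.
Every edge goes from a vertex to one that appears earlier in the order 3, 8, 2, 7, 4, 6, 1, 5, so processing vertices in that order labels each vertex after all of its successors.
3: no outgoing edge → L
8: no outgoing edge → L
2: reaches L-position 8 → W
7: reaches L-position 8 → W
4: reaches L-position 8 → W
6: reaches L-position 3 → W
1: reaches L-position 8 → W
5: only reaches 4(W), which is W → L
The L vertices are 3, 5, 8; that is 3 in all.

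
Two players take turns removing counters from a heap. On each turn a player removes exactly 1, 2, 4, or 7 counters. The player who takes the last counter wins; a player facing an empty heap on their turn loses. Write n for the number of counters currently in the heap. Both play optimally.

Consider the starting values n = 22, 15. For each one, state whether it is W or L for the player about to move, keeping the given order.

22: W, 15: L

Work bottom-up. With no move the player to move loses. Otherwise the position is W if at least one move leads to an L position for the opponent, and L if every move leads to a W.
n=0: no move → L
n=1: can move to 0, which is L ⇒ W
n=2: can move to 0, which is L ⇒ W
n=3: moves to 2(W), 1(W); every one is W ⇒ L
n=4: can move to 3, which is L ⇒ W
n=5: can move to 3, which is L ⇒ W
n=6: moves to 5(W), 4(W), 2(W); every one is W ⇒ L
n=7: can move to 6, which is L ⇒ W
n=8: can move to 6, which is L ⇒ W
n=9: moves to 8(W), 7(W), 5(W), 2(W); every one is W ⇒ L
n=10: can move to 9, which is L ⇒ W
n=11: can move to 9, which is L ⇒ W
n=12: moves to 11(W), 10(W), 8(W), 5(W); every one is W ⇒ L
n=13: can move to 12, which is L ⇒ W
n=14: can move to 12, which is L ⇒ W
n=15: moves to 14(W), 13(W), 11(W), 8(W); every one is W ⇒ L
n=16: can move to 15, which is L ⇒ W
n=17: can move to 15, which is L ⇒ W
n=18: moves to 17(W), 16(W), 14(W), 11(W); every one is W ⇒ L
n=19: can move to 18, which is L ⇒ W
n=20: can move to 18, which is L ⇒ W
n=21: moves to 20(W), 19(W), 17(W), 14(W); every one is W ⇒ L
n=22: can move to 21, which is L ⇒ W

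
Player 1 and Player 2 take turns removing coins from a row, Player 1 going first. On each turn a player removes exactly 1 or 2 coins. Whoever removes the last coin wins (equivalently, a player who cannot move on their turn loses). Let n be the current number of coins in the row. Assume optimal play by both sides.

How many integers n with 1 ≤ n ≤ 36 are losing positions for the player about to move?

12

Label each position W (a win for the player to move) or L (a loss). A position with no legal move is L; any other position is W exactly when some move reaches an L, and L when every move reaches a W.
n=0: no move → L
n=1: can move to 0, which is L ⇒ W
n=2: can move to 0, which is L ⇒ W
n=3: moves to 2(W), 1(W); every one is W ⇒ L
n=4: can move to 3, which is L ⇒ W
n=5: can move to 3, which is L ⇒ W
n=6: moves to 5(W), 4(W); every one is W ⇒ L
n=7: can move to 6, which is L ⇒ W
n=8: can move to 6, which is L ⇒ W
n=9: moves to 8(W), 7(W); every one is W ⇒ L
n=10: can move to 9, which is L ⇒ W
n=11: can move to 9, which is L ⇒ W
n=12: moves to 11(W), 10(W); every one is W ⇒ L
n=13: can move to 12, which is L ⇒ W
n=14: can move to 12, which is L ⇒ W
n=15: moves to 14(W), 13(W); every one is W ⇒ L
n=16: can move to 15, which is L ⇒ W
n=17: can move to 15, which is L ⇒ W
n=18: moves to 17(W), 16(W); every one is W ⇒ L
n=19: can move to 18, which is L ⇒ W
n=20: can move to 18, which is L ⇒ W
n=21: moves to 20(W), 19(W); every one is W ⇒ L
n=22: can move to 21, which is L ⇒ W
n=23: can move to 21, which is L ⇒ W
n=24: moves to 23(W), 22(W); every one is W ⇒ L
n=25: can move to 24, which is L ⇒ W
n=26: can move to 24, which is L ⇒ W
n=27: moves to 26(W), 25(W); every one is W ⇒ L
n=28: can move to 27, which is L ⇒ W
n=29: can move to 27, which is L ⇒ W
n=30: moves to 29(W), 28(W); every one is W ⇒ L
n=31: can move to 30, which is L ⇒ W
n=32: can move to 30, which is L ⇒ W
n=33: moves to 32(W), 31(W); every one is W ⇒ L
n=34: can move to 33, which is L ⇒ W
n=35: can move to 33, which is L ⇒ W
n=36: moves to 35(W), 34(W); every one is W ⇒ L
L entries with 1 ≤ n ≤ 36 (n=0 is outside the asked range and is not counted): n = 3, 6, 9, 12, 15, 18, 21, 24, 27, 30, 33, 36; that makes 12.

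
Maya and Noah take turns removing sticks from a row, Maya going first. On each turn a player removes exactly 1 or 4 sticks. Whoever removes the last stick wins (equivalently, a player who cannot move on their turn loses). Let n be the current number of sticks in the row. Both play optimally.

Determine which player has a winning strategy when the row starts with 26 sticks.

Positions with no move are L. A position that does have a move is losing for the player to move precisely when every available move leads to a winning position for the opponent. Fill in the labels:
n=0: no move → L
n=1: can move to 0, which is L ⇒ W
n=2: the only move is to 1(W), a W ⇒ L
n=3: can move to 2, which is L ⇒ W
n=4: can move to 0, which is L ⇒ W
n=5: moves to 4(W), 1(W); every one is W ⇒ L
n=6: can move to 5, which is L ⇒ W
n=7: moves to 6(W), 3(W); every one is W ⇒ L
n=8: can move to 7, which is L ⇒ W
n=9: can move to 5, which is L ⇒ W
n=10: moves to 9(W), 6(W); every one is W ⇒ L
n=11: can move to 10, which is L ⇒ W
n=12: moves to 11(W), 8(W); every one is W ⇒ L
n=13: can move to 12, which is L ⇒ W
n=14: can move to 10, which is L ⇒ W
n=15: moves to 14(W), 11(W); every one is W ⇒ L
n=16: can move to 15, which is L ⇒ W
n=17: moves to 16(W), 13(W); every one is W ⇒ L
n=18: can move to 17, which is L ⇒ W
n=19: can move to 15, which is L ⇒ W
n=20: moves to 19(W), 16(W); every one is W ⇒ L
n=21: can move to 20, which is L ⇒ W
n=22: moves to 21(W), 18(W); every one is W ⇒ L
n=23: can move to 22, which is L ⇒ W
n=24: can move to 20, which is L ⇒ W
n=25: moves to 24(W), 21(W); every one is W ⇒ L
n=26: can move to 25, which is L ⇒ W
From 26 Maya can remove 1, leaving 25, reaching an L position.

Maya wins.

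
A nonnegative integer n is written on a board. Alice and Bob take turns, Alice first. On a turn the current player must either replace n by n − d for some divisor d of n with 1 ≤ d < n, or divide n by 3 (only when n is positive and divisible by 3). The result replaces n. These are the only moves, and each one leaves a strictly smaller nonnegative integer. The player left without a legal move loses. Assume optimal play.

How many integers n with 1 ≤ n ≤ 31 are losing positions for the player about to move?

13

Classify positions by backward induction: terminal positions (no move available) are L. From any other position, the mover wins iff some move reaches an L.
n=0: no move → L
n=1: no move → L
n=2: W (go to 1, an L position)
n=3: W (go to 1, an L position)
n=4: L (options 2(W), 3(W) are all W)
n=5: W (go to 4, an L position)
n=6: W (go to 4, an L position)
n=7: L (sole option 6(W) is W)
n=8: W (go to 4, an L position)
n=9: L (options 3(W), 6(W), 8(W) are all W)
n=10: W (go to 9, an L position)
n=11: L (sole option 10(W) is W)
n=12: W (go to 4, an L position)
n=13: L (sole option 12(W) is W)
n=14: W (go to 7, an L position)
n=15: L (options 5(W), 10(W), 12(W), 14(W) are all W)
n=16: W (go to 15, an L position)
n=17: L (sole option 16(W) is W)
n=18: W (go to 9, an L position)
n=19: L (sole option 18(W) is W)
n=20: W (go to 15, an L position)
n=21: W (go to 7, an L position)
n=22: W (go to 11, an L position)
n=23: L (sole option 22(W) is W)
n=24: W (go to 23, an L position)
n=25: L (options 20(W), 24(W) are all W)
n=26: W (go to 13, an L position)
n=27: W (go to 9, an L position)
n=28: L (options 14(W), 21(W), 24(W), 26(W), 27(W) are all W)
n=29: W (go to 28, an L position)
n=30: W (go to 15, an L position)
n=31: L (sole option 30(W) is W)
L entries with 1 ≤ n ≤ 31 (n=0 is outside the asked range and is not counted): n = 1, 4, 7, 9, 11, 13, 15, 17, 19, 23, 25, 28, 31; that makes 13.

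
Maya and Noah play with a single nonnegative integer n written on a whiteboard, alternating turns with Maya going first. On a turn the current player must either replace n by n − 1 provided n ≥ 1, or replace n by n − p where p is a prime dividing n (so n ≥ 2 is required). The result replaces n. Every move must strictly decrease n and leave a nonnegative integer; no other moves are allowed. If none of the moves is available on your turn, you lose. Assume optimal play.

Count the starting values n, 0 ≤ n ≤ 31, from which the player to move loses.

Positions with no move are L. A position that does have a move is losing for the player to move precisely when every available move leads to a winning position for the opponent. Fill in the labels:
n=0: no move → L
n=1: can move to 0, which is L ⇒ W
n=2: can move to 0, which is L ⇒ W
n=3: can move to 0, which is L ⇒ W
n=4: moves to 2(W), 3(W); every one is W ⇒ L
n=5: can move to 0, which is L ⇒ W
n=6: can move to 4, which is L ⇒ W
n=7: can move to 0, which is L ⇒ W
n=8: moves to 6(W), 7(W); every one is W ⇒ L
n=9: can move to 8, which is L ⇒ W
n=10: can move to 8, which is L ⇒ W
n=11: can move to 0, which is L ⇒ W
n=12: moves to 9(W), 10(W), 11(W); every one is W ⇒ L
n=13: can move to 0, which is L ⇒ W
n=14: can move to 12, which is L ⇒ W
n=15: can move to 12, which is L ⇒ W
n=16: moves to 14(W), 15(W); every one is W ⇒ L
n=17: can move to 0, which is L ⇒ W
n=18: can move to 16, which is L ⇒ W
n=19: can move to 0, which is L ⇒ W
n=20: moves to 15(W), 18(W), 19(W); every one is W ⇒ L
n=21: can move to 20, which is L ⇒ W
n=22: can move to 20, which is L ⇒ W
n=23: can move to 0, which is L ⇒ W
n=24: moves to 21(W), 22(W), 23(W); every one is W ⇒ L
n=25: can move to 20, which is L ⇒ W
n=26: can move to 24, which is L ⇒ W
n=27: can move to 24, which is L ⇒ W
n=28: moves to 21(W), 26(W), 27(W); every one is W ⇒ L
n=29: can move to 0, which is L ⇒ W
n=30: can move to 28, which is L ⇒ W
n=31: can move to 0, which is L ⇒ W
L entries with 0 ≤ n ≤ 31: n = 0, 4, 8, 12, 16, 20, 24, 28; that makes 8.

8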